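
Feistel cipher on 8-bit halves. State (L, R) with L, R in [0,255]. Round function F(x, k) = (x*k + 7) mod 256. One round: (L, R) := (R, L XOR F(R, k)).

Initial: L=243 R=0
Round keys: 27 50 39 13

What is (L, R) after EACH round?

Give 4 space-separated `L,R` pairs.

Answer: 0,244 244,175 175,68 68,212

Derivation:
Round 1 (k=27): L=0 R=244
Round 2 (k=50): L=244 R=175
Round 3 (k=39): L=175 R=68
Round 4 (k=13): L=68 R=212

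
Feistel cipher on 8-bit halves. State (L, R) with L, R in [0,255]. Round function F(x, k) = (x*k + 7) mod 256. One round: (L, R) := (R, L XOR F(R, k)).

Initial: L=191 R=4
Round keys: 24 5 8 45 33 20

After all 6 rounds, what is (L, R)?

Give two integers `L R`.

Round 1 (k=24): L=4 R=216
Round 2 (k=5): L=216 R=59
Round 3 (k=8): L=59 R=7
Round 4 (k=45): L=7 R=121
Round 5 (k=33): L=121 R=167
Round 6 (k=20): L=167 R=106

Answer: 167 106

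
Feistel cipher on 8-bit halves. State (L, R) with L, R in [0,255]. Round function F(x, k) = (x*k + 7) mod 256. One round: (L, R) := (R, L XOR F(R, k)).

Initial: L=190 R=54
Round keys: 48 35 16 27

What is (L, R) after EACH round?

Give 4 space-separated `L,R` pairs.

Answer: 54,153 153,196 196,222 222,181

Derivation:
Round 1 (k=48): L=54 R=153
Round 2 (k=35): L=153 R=196
Round 3 (k=16): L=196 R=222
Round 4 (k=27): L=222 R=181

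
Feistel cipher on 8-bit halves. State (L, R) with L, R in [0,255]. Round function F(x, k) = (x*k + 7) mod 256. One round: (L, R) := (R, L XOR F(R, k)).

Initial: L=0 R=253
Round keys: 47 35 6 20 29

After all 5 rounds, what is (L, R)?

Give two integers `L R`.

Round 1 (k=47): L=253 R=122
Round 2 (k=35): L=122 R=72
Round 3 (k=6): L=72 R=205
Round 4 (k=20): L=205 R=67
Round 5 (k=29): L=67 R=83

Answer: 67 83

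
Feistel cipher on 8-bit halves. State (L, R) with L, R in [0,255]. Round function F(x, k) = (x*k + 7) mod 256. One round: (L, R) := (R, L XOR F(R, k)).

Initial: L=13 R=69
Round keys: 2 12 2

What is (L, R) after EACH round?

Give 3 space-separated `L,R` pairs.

Answer: 69,156 156,18 18,183

Derivation:
Round 1 (k=2): L=69 R=156
Round 2 (k=12): L=156 R=18
Round 3 (k=2): L=18 R=183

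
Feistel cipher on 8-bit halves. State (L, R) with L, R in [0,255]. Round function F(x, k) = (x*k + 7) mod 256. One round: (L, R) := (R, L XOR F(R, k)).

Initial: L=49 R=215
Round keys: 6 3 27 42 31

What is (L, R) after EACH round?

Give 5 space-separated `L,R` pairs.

Answer: 215,32 32,176 176,183 183,189 189,93

Derivation:
Round 1 (k=6): L=215 R=32
Round 2 (k=3): L=32 R=176
Round 3 (k=27): L=176 R=183
Round 4 (k=42): L=183 R=189
Round 5 (k=31): L=189 R=93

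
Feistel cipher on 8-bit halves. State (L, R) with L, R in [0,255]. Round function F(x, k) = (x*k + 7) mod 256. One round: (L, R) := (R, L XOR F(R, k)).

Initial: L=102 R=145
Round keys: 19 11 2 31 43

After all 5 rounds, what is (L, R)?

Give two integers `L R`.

Answer: 106 130

Derivation:
Round 1 (k=19): L=145 R=172
Round 2 (k=11): L=172 R=250
Round 3 (k=2): L=250 R=87
Round 4 (k=31): L=87 R=106
Round 5 (k=43): L=106 R=130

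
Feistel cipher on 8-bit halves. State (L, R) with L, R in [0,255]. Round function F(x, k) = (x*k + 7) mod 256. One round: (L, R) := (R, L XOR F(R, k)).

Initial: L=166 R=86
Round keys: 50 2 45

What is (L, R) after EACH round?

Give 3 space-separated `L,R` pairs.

Round 1 (k=50): L=86 R=117
Round 2 (k=2): L=117 R=167
Round 3 (k=45): L=167 R=23

Answer: 86,117 117,167 167,23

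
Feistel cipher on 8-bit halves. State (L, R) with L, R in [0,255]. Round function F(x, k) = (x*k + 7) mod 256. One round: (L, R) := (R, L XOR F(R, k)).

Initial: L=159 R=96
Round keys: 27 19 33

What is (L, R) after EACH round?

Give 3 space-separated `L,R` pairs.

Answer: 96,184 184,207 207,14

Derivation:
Round 1 (k=27): L=96 R=184
Round 2 (k=19): L=184 R=207
Round 3 (k=33): L=207 R=14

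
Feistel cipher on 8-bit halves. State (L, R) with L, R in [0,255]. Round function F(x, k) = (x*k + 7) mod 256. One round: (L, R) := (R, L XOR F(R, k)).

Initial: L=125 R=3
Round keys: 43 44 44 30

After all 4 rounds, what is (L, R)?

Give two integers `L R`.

Round 1 (k=43): L=3 R=245
Round 2 (k=44): L=245 R=32
Round 3 (k=44): L=32 R=114
Round 4 (k=30): L=114 R=67

Answer: 114 67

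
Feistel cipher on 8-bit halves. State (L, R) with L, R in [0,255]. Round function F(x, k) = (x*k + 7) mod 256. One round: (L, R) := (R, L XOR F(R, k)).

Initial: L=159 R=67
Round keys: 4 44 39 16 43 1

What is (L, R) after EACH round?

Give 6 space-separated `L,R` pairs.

Round 1 (k=4): L=67 R=140
Round 2 (k=44): L=140 R=84
Round 3 (k=39): L=84 R=95
Round 4 (k=16): L=95 R=163
Round 5 (k=43): L=163 R=55
Round 6 (k=1): L=55 R=157

Answer: 67,140 140,84 84,95 95,163 163,55 55,157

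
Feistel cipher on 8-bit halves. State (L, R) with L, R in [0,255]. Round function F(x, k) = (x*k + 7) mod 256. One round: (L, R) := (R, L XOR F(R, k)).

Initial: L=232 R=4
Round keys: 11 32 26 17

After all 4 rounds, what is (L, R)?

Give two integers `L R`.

Answer: 206 214

Derivation:
Round 1 (k=11): L=4 R=219
Round 2 (k=32): L=219 R=99
Round 3 (k=26): L=99 R=206
Round 4 (k=17): L=206 R=214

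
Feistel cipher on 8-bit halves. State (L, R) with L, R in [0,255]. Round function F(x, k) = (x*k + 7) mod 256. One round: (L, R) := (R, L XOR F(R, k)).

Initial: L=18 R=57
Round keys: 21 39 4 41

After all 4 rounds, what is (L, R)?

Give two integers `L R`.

Round 1 (k=21): L=57 R=166
Round 2 (k=39): L=166 R=104
Round 3 (k=4): L=104 R=1
Round 4 (k=41): L=1 R=88

Answer: 1 88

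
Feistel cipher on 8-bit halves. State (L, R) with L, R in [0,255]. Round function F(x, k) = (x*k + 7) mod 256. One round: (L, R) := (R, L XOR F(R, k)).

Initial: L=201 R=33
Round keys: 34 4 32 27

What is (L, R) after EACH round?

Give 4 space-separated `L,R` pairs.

Round 1 (k=34): L=33 R=160
Round 2 (k=4): L=160 R=166
Round 3 (k=32): L=166 R=103
Round 4 (k=27): L=103 R=66

Answer: 33,160 160,166 166,103 103,66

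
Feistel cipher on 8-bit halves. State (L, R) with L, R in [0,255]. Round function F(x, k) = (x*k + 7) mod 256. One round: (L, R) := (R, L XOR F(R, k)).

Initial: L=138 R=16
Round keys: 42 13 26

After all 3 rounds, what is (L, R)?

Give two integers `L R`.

Round 1 (k=42): L=16 R=45
Round 2 (k=13): L=45 R=64
Round 3 (k=26): L=64 R=170

Answer: 64 170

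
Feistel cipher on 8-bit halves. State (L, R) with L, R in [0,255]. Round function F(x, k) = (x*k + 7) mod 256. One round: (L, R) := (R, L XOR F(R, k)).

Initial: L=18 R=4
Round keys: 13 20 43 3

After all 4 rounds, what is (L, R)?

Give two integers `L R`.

Round 1 (k=13): L=4 R=41
Round 2 (k=20): L=41 R=63
Round 3 (k=43): L=63 R=181
Round 4 (k=3): L=181 R=25

Answer: 181 25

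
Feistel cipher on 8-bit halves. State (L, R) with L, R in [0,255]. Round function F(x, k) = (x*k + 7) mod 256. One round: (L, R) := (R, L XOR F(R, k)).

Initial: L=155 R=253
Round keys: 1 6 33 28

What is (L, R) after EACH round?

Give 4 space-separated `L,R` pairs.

Answer: 253,159 159,60 60,92 92,43

Derivation:
Round 1 (k=1): L=253 R=159
Round 2 (k=6): L=159 R=60
Round 3 (k=33): L=60 R=92
Round 4 (k=28): L=92 R=43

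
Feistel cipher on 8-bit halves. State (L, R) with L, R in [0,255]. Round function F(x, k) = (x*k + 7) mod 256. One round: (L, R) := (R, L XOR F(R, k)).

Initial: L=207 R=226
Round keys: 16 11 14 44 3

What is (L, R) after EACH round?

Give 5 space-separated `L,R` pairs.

Round 1 (k=16): L=226 R=232
Round 2 (k=11): L=232 R=29
Round 3 (k=14): L=29 R=117
Round 4 (k=44): L=117 R=62
Round 5 (k=3): L=62 R=180

Answer: 226,232 232,29 29,117 117,62 62,180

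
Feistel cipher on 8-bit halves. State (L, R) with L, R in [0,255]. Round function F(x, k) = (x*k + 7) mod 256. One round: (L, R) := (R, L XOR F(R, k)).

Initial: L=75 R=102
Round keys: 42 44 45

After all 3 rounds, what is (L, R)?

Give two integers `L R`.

Round 1 (k=42): L=102 R=136
Round 2 (k=44): L=136 R=1
Round 3 (k=45): L=1 R=188

Answer: 1 188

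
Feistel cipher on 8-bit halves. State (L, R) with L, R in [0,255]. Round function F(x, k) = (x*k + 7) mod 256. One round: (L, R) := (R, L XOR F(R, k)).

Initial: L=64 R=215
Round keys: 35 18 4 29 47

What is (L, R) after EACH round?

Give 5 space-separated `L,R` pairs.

Answer: 215,44 44,200 200,11 11,142 142,18

Derivation:
Round 1 (k=35): L=215 R=44
Round 2 (k=18): L=44 R=200
Round 3 (k=4): L=200 R=11
Round 4 (k=29): L=11 R=142
Round 5 (k=47): L=142 R=18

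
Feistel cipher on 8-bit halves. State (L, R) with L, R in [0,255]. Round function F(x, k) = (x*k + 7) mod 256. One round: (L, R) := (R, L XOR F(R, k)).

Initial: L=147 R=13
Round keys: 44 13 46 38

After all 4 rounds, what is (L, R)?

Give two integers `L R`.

Answer: 99 35

Derivation:
Round 1 (k=44): L=13 R=208
Round 2 (k=13): L=208 R=154
Round 3 (k=46): L=154 R=99
Round 4 (k=38): L=99 R=35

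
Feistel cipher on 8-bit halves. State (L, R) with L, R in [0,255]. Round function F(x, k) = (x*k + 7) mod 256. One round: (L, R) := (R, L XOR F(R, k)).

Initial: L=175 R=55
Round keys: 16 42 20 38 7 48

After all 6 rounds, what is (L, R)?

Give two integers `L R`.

Round 1 (k=16): L=55 R=216
Round 2 (k=42): L=216 R=64
Round 3 (k=20): L=64 R=223
Round 4 (k=38): L=223 R=97
Round 5 (k=7): L=97 R=113
Round 6 (k=48): L=113 R=86

Answer: 113 86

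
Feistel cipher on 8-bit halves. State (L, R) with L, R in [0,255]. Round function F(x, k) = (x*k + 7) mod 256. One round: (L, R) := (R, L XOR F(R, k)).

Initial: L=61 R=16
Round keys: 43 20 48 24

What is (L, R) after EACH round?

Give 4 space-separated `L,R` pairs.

Round 1 (k=43): L=16 R=138
Round 2 (k=20): L=138 R=223
Round 3 (k=48): L=223 R=93
Round 4 (k=24): L=93 R=96

Answer: 16,138 138,223 223,93 93,96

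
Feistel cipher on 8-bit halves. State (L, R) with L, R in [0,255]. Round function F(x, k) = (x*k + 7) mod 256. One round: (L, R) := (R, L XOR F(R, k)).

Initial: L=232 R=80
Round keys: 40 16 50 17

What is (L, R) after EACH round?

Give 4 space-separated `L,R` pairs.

Answer: 80,111 111,167 167,202 202,214

Derivation:
Round 1 (k=40): L=80 R=111
Round 2 (k=16): L=111 R=167
Round 3 (k=50): L=167 R=202
Round 4 (k=17): L=202 R=214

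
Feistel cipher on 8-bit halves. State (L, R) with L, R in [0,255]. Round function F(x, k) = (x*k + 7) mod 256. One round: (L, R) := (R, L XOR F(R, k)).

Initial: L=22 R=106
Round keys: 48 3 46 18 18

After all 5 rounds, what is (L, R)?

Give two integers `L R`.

Answer: 163 43

Derivation:
Round 1 (k=48): L=106 R=241
Round 2 (k=3): L=241 R=176
Round 3 (k=46): L=176 R=86
Round 4 (k=18): L=86 R=163
Round 5 (k=18): L=163 R=43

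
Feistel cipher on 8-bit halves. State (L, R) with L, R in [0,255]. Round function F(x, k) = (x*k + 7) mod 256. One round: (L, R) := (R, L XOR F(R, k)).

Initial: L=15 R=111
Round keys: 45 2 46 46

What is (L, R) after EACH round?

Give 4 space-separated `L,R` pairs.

Answer: 111,133 133,126 126,46 46,53

Derivation:
Round 1 (k=45): L=111 R=133
Round 2 (k=2): L=133 R=126
Round 3 (k=46): L=126 R=46
Round 4 (k=46): L=46 R=53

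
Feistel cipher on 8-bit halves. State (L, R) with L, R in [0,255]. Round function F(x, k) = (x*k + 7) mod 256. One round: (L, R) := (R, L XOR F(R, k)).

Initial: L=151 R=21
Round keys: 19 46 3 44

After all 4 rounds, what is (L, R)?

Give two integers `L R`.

Answer: 102 175

Derivation:
Round 1 (k=19): L=21 R=1
Round 2 (k=46): L=1 R=32
Round 3 (k=3): L=32 R=102
Round 4 (k=44): L=102 R=175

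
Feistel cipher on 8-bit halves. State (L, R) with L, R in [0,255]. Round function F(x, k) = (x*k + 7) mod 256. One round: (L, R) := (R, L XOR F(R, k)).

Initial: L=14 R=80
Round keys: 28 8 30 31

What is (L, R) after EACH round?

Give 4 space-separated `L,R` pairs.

Answer: 80,201 201,31 31,96 96,184

Derivation:
Round 1 (k=28): L=80 R=201
Round 2 (k=8): L=201 R=31
Round 3 (k=30): L=31 R=96
Round 4 (k=31): L=96 R=184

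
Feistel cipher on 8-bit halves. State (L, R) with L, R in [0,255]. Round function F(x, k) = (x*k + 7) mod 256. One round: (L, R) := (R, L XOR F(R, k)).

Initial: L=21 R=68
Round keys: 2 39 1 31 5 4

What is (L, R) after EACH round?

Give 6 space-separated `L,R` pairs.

Round 1 (k=2): L=68 R=154
Round 2 (k=39): L=154 R=57
Round 3 (k=1): L=57 R=218
Round 4 (k=31): L=218 R=84
Round 5 (k=5): L=84 R=113
Round 6 (k=4): L=113 R=159

Answer: 68,154 154,57 57,218 218,84 84,113 113,159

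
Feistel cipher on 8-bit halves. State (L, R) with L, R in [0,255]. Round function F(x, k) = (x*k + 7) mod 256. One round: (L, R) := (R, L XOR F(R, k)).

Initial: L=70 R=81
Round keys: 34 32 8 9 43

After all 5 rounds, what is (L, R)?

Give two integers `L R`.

Round 1 (k=34): L=81 R=143
Round 2 (k=32): L=143 R=182
Round 3 (k=8): L=182 R=56
Round 4 (k=9): L=56 R=73
Round 5 (k=43): L=73 R=114

Answer: 73 114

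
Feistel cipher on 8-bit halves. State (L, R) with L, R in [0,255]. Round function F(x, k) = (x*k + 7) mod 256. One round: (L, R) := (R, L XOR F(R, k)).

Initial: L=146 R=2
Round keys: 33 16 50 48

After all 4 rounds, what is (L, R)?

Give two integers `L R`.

Answer: 186 82

Derivation:
Round 1 (k=33): L=2 R=219
Round 2 (k=16): L=219 R=181
Round 3 (k=50): L=181 R=186
Round 4 (k=48): L=186 R=82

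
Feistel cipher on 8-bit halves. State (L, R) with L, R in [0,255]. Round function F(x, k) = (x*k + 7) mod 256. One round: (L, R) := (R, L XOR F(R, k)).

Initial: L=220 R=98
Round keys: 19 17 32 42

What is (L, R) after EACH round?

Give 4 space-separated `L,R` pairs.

Answer: 98,145 145,202 202,214 214,233

Derivation:
Round 1 (k=19): L=98 R=145
Round 2 (k=17): L=145 R=202
Round 3 (k=32): L=202 R=214
Round 4 (k=42): L=214 R=233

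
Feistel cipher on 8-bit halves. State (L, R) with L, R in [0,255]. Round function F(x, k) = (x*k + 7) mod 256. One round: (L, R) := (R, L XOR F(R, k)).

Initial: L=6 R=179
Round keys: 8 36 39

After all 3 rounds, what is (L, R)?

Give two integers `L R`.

Round 1 (k=8): L=179 R=153
Round 2 (k=36): L=153 R=56
Round 3 (k=39): L=56 R=22

Answer: 56 22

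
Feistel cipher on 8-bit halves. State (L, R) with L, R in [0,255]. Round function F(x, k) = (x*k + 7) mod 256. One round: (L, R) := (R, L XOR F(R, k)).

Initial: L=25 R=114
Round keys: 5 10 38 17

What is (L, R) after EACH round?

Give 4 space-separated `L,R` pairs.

Answer: 114,88 88,5 5,157 157,113

Derivation:
Round 1 (k=5): L=114 R=88
Round 2 (k=10): L=88 R=5
Round 3 (k=38): L=5 R=157
Round 4 (k=17): L=157 R=113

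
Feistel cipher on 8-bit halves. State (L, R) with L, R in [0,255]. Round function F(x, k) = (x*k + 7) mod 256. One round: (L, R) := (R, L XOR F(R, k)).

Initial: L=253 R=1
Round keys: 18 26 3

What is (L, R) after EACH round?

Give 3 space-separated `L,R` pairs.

Answer: 1,228 228,46 46,117

Derivation:
Round 1 (k=18): L=1 R=228
Round 2 (k=26): L=228 R=46
Round 3 (k=3): L=46 R=117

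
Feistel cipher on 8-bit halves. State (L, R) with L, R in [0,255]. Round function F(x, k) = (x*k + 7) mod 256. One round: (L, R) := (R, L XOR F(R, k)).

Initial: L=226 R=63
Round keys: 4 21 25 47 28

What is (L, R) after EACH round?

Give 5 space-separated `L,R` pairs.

Round 1 (k=4): L=63 R=225
Round 2 (k=21): L=225 R=67
Round 3 (k=25): L=67 R=115
Round 4 (k=47): L=115 R=103
Round 5 (k=28): L=103 R=56

Answer: 63,225 225,67 67,115 115,103 103,56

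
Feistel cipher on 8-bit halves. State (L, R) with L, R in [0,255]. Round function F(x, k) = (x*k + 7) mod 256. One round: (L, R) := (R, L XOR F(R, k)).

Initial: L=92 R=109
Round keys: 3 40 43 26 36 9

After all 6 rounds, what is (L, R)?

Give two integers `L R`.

Answer: 212 28

Derivation:
Round 1 (k=3): L=109 R=18
Round 2 (k=40): L=18 R=186
Round 3 (k=43): L=186 R=87
Round 4 (k=26): L=87 R=103
Round 5 (k=36): L=103 R=212
Round 6 (k=9): L=212 R=28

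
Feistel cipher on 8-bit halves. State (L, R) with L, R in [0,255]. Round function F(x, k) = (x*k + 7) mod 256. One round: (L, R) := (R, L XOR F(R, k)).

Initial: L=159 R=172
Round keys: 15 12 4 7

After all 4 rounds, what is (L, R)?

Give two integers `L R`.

Answer: 247 83

Derivation:
Round 1 (k=15): L=172 R=132
Round 2 (k=12): L=132 R=155
Round 3 (k=4): L=155 R=247
Round 4 (k=7): L=247 R=83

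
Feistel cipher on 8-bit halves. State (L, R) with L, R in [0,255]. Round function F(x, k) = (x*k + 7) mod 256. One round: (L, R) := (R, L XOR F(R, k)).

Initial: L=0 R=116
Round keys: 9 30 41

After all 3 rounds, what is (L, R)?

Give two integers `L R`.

Answer: 69 15

Derivation:
Round 1 (k=9): L=116 R=27
Round 2 (k=30): L=27 R=69
Round 3 (k=41): L=69 R=15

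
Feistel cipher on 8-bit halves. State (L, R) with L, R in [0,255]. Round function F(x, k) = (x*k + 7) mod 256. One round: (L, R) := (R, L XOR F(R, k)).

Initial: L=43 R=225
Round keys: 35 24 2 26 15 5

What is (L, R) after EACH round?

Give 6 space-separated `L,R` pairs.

Round 1 (k=35): L=225 R=225
Round 2 (k=24): L=225 R=254
Round 3 (k=2): L=254 R=226
Round 4 (k=26): L=226 R=5
Round 5 (k=15): L=5 R=176
Round 6 (k=5): L=176 R=114

Answer: 225,225 225,254 254,226 226,5 5,176 176,114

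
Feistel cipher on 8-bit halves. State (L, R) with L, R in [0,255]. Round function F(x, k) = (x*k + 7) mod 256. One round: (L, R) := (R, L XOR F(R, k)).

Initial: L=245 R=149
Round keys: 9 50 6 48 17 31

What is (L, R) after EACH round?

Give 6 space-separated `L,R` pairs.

Answer: 149,177 177,12 12,254 254,171 171,156 156,64

Derivation:
Round 1 (k=9): L=149 R=177
Round 2 (k=50): L=177 R=12
Round 3 (k=6): L=12 R=254
Round 4 (k=48): L=254 R=171
Round 5 (k=17): L=171 R=156
Round 6 (k=31): L=156 R=64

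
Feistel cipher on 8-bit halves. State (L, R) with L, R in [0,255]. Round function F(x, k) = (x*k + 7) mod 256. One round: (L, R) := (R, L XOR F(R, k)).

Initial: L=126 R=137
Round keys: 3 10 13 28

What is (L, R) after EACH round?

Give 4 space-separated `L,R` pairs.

Answer: 137,220 220,22 22,249 249,85

Derivation:
Round 1 (k=3): L=137 R=220
Round 2 (k=10): L=220 R=22
Round 3 (k=13): L=22 R=249
Round 4 (k=28): L=249 R=85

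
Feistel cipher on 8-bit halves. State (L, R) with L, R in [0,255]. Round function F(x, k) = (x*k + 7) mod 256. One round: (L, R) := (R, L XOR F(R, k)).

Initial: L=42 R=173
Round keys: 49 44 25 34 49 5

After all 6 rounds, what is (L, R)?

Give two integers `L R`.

Answer: 153 19

Derivation:
Round 1 (k=49): L=173 R=14
Round 2 (k=44): L=14 R=194
Round 3 (k=25): L=194 R=247
Round 4 (k=34): L=247 R=23
Round 5 (k=49): L=23 R=153
Round 6 (k=5): L=153 R=19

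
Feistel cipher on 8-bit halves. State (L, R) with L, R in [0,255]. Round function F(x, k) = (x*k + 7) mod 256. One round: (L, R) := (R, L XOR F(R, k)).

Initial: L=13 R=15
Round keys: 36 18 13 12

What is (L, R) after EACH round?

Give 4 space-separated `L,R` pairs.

Answer: 15,46 46,76 76,205 205,239

Derivation:
Round 1 (k=36): L=15 R=46
Round 2 (k=18): L=46 R=76
Round 3 (k=13): L=76 R=205
Round 4 (k=12): L=205 R=239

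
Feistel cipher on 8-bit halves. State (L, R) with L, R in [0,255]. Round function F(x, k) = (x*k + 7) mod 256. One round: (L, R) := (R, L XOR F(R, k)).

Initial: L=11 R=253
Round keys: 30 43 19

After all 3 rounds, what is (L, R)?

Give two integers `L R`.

Round 1 (k=30): L=253 R=166
Round 2 (k=43): L=166 R=20
Round 3 (k=19): L=20 R=37

Answer: 20 37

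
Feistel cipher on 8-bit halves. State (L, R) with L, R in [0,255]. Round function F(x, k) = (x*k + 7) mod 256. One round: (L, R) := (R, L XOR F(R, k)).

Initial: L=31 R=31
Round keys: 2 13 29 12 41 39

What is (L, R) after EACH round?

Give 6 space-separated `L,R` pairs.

Answer: 31,90 90,134 134,111 111,189 189,35 35,225

Derivation:
Round 1 (k=2): L=31 R=90
Round 2 (k=13): L=90 R=134
Round 3 (k=29): L=134 R=111
Round 4 (k=12): L=111 R=189
Round 5 (k=41): L=189 R=35
Round 6 (k=39): L=35 R=225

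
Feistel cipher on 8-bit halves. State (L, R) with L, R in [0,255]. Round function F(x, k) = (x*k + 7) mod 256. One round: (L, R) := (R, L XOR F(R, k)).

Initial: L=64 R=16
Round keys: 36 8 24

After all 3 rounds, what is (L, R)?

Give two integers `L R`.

Round 1 (k=36): L=16 R=7
Round 2 (k=8): L=7 R=47
Round 3 (k=24): L=47 R=104

Answer: 47 104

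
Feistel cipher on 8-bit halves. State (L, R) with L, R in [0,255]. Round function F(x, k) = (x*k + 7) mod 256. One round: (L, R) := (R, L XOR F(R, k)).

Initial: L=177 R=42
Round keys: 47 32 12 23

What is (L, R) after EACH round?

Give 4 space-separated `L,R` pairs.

Answer: 42,12 12,173 173,47 47,237

Derivation:
Round 1 (k=47): L=42 R=12
Round 2 (k=32): L=12 R=173
Round 3 (k=12): L=173 R=47
Round 4 (k=23): L=47 R=237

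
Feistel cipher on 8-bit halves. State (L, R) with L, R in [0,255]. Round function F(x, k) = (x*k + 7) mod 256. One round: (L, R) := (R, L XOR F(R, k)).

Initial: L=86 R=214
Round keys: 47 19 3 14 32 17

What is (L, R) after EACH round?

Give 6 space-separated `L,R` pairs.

Round 1 (k=47): L=214 R=7
Round 2 (k=19): L=7 R=90
Round 3 (k=3): L=90 R=18
Round 4 (k=14): L=18 R=89
Round 5 (k=32): L=89 R=53
Round 6 (k=17): L=53 R=213

Answer: 214,7 7,90 90,18 18,89 89,53 53,213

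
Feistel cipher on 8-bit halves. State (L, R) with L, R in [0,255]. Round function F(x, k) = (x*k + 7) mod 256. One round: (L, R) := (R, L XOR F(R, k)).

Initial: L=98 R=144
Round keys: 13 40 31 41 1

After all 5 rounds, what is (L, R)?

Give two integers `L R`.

Answer: 19 39

Derivation:
Round 1 (k=13): L=144 R=53
Round 2 (k=40): L=53 R=223
Round 3 (k=31): L=223 R=61
Round 4 (k=41): L=61 R=19
Round 5 (k=1): L=19 R=39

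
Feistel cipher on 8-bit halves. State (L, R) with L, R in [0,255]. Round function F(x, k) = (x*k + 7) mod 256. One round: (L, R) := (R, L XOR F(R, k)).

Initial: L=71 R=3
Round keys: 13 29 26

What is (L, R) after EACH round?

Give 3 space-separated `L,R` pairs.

Answer: 3,105 105,239 239,36

Derivation:
Round 1 (k=13): L=3 R=105
Round 2 (k=29): L=105 R=239
Round 3 (k=26): L=239 R=36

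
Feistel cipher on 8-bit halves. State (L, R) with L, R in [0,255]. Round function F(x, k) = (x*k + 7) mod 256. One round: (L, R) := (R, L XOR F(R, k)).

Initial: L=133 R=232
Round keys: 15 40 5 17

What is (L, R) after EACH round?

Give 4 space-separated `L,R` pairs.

Answer: 232,26 26,255 255,24 24,96

Derivation:
Round 1 (k=15): L=232 R=26
Round 2 (k=40): L=26 R=255
Round 3 (k=5): L=255 R=24
Round 4 (k=17): L=24 R=96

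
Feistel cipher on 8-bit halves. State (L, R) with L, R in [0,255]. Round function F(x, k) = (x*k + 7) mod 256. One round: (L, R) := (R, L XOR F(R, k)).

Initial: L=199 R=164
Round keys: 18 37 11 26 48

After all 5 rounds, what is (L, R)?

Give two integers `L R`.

Round 1 (k=18): L=164 R=72
Round 2 (k=37): L=72 R=203
Round 3 (k=11): L=203 R=136
Round 4 (k=26): L=136 R=28
Round 5 (k=48): L=28 R=207

Answer: 28 207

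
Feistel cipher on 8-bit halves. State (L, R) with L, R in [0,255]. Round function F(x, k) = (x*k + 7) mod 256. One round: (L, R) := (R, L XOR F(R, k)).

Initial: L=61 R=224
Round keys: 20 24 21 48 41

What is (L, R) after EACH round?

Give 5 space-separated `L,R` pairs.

Round 1 (k=20): L=224 R=186
Round 2 (k=24): L=186 R=151
Round 3 (k=21): L=151 R=208
Round 4 (k=48): L=208 R=144
Round 5 (k=41): L=144 R=199

Answer: 224,186 186,151 151,208 208,144 144,199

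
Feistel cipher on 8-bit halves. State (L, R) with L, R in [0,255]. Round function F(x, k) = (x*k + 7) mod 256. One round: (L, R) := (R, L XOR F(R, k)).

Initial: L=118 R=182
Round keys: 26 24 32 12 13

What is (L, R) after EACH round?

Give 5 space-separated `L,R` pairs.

Answer: 182,245 245,73 73,210 210,150 150,119

Derivation:
Round 1 (k=26): L=182 R=245
Round 2 (k=24): L=245 R=73
Round 3 (k=32): L=73 R=210
Round 4 (k=12): L=210 R=150
Round 5 (k=13): L=150 R=119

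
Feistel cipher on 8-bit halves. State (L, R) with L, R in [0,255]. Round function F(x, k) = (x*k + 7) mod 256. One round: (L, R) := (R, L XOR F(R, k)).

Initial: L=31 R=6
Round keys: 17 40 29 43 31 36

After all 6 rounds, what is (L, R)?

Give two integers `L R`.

Round 1 (k=17): L=6 R=114
Round 2 (k=40): L=114 R=209
Round 3 (k=29): L=209 R=198
Round 4 (k=43): L=198 R=152
Round 5 (k=31): L=152 R=169
Round 6 (k=36): L=169 R=83

Answer: 169 83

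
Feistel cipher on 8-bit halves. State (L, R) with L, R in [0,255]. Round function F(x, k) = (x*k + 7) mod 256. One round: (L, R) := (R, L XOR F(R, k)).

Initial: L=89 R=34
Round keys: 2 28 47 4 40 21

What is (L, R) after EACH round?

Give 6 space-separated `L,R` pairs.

Answer: 34,18 18,221 221,136 136,250 250,159 159,232

Derivation:
Round 1 (k=2): L=34 R=18
Round 2 (k=28): L=18 R=221
Round 3 (k=47): L=221 R=136
Round 4 (k=4): L=136 R=250
Round 5 (k=40): L=250 R=159
Round 6 (k=21): L=159 R=232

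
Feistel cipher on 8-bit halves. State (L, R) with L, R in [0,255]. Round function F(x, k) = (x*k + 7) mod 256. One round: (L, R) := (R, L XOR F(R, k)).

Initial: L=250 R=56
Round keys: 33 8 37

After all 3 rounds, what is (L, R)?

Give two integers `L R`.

Round 1 (k=33): L=56 R=197
Round 2 (k=8): L=197 R=23
Round 3 (k=37): L=23 R=159

Answer: 23 159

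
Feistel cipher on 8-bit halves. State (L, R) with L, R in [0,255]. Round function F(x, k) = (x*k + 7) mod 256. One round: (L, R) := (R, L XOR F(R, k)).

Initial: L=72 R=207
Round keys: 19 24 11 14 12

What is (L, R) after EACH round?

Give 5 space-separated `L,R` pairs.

Answer: 207,44 44,232 232,211 211,121 121,96

Derivation:
Round 1 (k=19): L=207 R=44
Round 2 (k=24): L=44 R=232
Round 3 (k=11): L=232 R=211
Round 4 (k=14): L=211 R=121
Round 5 (k=12): L=121 R=96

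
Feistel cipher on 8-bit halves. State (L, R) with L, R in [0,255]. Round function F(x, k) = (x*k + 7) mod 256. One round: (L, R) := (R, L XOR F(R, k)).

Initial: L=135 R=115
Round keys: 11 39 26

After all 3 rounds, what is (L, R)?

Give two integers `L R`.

Answer: 19 138

Derivation:
Round 1 (k=11): L=115 R=127
Round 2 (k=39): L=127 R=19
Round 3 (k=26): L=19 R=138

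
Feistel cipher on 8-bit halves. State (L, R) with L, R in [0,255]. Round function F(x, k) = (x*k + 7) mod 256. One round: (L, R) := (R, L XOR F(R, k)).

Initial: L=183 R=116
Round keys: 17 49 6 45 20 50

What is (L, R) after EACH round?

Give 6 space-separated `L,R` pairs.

Round 1 (k=17): L=116 R=12
Round 2 (k=49): L=12 R=39
Round 3 (k=6): L=39 R=253
Round 4 (k=45): L=253 R=167
Round 5 (k=20): L=167 R=238
Round 6 (k=50): L=238 R=36

Answer: 116,12 12,39 39,253 253,167 167,238 238,36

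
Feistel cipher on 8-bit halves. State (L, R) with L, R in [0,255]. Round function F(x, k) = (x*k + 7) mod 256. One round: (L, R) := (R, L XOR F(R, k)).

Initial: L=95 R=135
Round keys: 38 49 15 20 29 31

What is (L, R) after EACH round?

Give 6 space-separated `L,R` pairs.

Round 1 (k=38): L=135 R=78
Round 2 (k=49): L=78 R=114
Round 3 (k=15): L=114 R=251
Round 4 (k=20): L=251 R=209
Round 5 (k=29): L=209 R=79
Round 6 (k=31): L=79 R=73

Answer: 135,78 78,114 114,251 251,209 209,79 79,73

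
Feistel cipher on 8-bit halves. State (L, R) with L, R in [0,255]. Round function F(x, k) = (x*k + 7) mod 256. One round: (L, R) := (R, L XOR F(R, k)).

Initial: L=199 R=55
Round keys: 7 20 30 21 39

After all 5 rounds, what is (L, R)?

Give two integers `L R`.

Round 1 (k=7): L=55 R=79
Round 2 (k=20): L=79 R=4
Round 3 (k=30): L=4 R=48
Round 4 (k=21): L=48 R=243
Round 5 (k=39): L=243 R=60

Answer: 243 60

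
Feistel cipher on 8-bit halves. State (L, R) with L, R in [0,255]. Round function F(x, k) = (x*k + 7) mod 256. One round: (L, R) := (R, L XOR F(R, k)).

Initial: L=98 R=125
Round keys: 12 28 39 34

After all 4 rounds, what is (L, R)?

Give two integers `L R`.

Answer: 216 233

Derivation:
Round 1 (k=12): L=125 R=129
Round 2 (k=28): L=129 R=94
Round 3 (k=39): L=94 R=216
Round 4 (k=34): L=216 R=233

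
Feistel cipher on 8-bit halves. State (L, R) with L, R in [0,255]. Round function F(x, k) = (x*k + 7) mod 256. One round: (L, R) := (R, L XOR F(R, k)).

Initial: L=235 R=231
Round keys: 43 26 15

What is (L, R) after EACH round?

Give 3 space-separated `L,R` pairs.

Round 1 (k=43): L=231 R=63
Round 2 (k=26): L=63 R=138
Round 3 (k=15): L=138 R=34

Answer: 231,63 63,138 138,34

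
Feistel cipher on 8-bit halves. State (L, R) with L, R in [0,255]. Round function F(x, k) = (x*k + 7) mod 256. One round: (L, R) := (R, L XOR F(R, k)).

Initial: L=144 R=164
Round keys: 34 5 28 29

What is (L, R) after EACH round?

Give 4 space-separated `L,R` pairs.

Answer: 164,95 95,70 70,240 240,113

Derivation:
Round 1 (k=34): L=164 R=95
Round 2 (k=5): L=95 R=70
Round 3 (k=28): L=70 R=240
Round 4 (k=29): L=240 R=113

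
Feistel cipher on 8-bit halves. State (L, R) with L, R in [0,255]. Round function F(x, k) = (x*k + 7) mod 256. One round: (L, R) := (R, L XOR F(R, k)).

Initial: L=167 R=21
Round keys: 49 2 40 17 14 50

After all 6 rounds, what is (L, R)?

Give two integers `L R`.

Round 1 (k=49): L=21 R=171
Round 2 (k=2): L=171 R=72
Round 3 (k=40): L=72 R=236
Round 4 (k=17): L=236 R=251
Round 5 (k=14): L=251 R=45
Round 6 (k=50): L=45 R=42

Answer: 45 42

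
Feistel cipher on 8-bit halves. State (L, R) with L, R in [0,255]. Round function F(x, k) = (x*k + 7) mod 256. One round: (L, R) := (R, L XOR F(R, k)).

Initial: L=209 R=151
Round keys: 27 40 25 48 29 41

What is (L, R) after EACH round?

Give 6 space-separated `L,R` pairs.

Answer: 151,37 37,88 88,186 186,191 191,16 16,40

Derivation:
Round 1 (k=27): L=151 R=37
Round 2 (k=40): L=37 R=88
Round 3 (k=25): L=88 R=186
Round 4 (k=48): L=186 R=191
Round 5 (k=29): L=191 R=16
Round 6 (k=41): L=16 R=40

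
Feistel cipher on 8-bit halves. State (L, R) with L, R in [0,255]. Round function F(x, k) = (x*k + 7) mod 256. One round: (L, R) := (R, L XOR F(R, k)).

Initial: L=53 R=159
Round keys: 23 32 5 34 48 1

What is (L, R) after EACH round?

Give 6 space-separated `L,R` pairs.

Answer: 159,101 101,56 56,122 122,3 3,237 237,247

Derivation:
Round 1 (k=23): L=159 R=101
Round 2 (k=32): L=101 R=56
Round 3 (k=5): L=56 R=122
Round 4 (k=34): L=122 R=3
Round 5 (k=48): L=3 R=237
Round 6 (k=1): L=237 R=247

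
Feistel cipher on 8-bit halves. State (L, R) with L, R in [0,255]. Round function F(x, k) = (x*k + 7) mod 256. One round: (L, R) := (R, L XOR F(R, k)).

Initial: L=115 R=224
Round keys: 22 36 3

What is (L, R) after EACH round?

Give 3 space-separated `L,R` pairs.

Round 1 (k=22): L=224 R=52
Round 2 (k=36): L=52 R=183
Round 3 (k=3): L=183 R=24

Answer: 224,52 52,183 183,24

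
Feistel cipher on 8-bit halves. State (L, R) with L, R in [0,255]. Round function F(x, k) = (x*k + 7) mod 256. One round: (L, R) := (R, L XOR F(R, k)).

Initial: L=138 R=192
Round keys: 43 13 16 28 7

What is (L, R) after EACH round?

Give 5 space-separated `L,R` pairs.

Round 1 (k=43): L=192 R=205
Round 2 (k=13): L=205 R=176
Round 3 (k=16): L=176 R=202
Round 4 (k=28): L=202 R=175
Round 5 (k=7): L=175 R=26

Answer: 192,205 205,176 176,202 202,175 175,26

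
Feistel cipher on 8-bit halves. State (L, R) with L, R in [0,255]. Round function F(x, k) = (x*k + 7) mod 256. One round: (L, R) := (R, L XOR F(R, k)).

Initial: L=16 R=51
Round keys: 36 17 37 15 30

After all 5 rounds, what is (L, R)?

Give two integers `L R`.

Answer: 9 2

Derivation:
Round 1 (k=36): L=51 R=35
Round 2 (k=17): L=35 R=105
Round 3 (k=37): L=105 R=23
Round 4 (k=15): L=23 R=9
Round 5 (k=30): L=9 R=2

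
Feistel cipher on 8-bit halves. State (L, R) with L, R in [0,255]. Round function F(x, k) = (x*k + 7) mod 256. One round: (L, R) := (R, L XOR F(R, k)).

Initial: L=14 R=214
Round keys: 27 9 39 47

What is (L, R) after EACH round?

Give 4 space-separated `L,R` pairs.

Round 1 (k=27): L=214 R=151
Round 2 (k=9): L=151 R=128
Round 3 (k=39): L=128 R=16
Round 4 (k=47): L=16 R=119

Answer: 214,151 151,128 128,16 16,119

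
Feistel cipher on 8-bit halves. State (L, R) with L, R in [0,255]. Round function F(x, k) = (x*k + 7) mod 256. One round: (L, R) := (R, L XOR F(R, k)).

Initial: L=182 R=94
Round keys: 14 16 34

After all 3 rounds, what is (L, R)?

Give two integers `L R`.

Round 1 (k=14): L=94 R=157
Round 2 (k=16): L=157 R=137
Round 3 (k=34): L=137 R=164

Answer: 137 164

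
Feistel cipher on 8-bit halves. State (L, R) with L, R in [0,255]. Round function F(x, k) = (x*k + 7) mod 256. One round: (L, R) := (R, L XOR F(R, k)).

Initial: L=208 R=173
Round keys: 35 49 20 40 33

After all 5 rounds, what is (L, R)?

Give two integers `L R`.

Answer: 103 151

Derivation:
Round 1 (k=35): L=173 R=126
Round 2 (k=49): L=126 R=136
Round 3 (k=20): L=136 R=217
Round 4 (k=40): L=217 R=103
Round 5 (k=33): L=103 R=151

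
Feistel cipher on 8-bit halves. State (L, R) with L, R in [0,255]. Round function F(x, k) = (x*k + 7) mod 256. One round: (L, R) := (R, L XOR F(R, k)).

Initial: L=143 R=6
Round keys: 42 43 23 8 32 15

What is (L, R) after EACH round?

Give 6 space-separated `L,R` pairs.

Answer: 6,140 140,141 141,62 62,122 122,121 121,100

Derivation:
Round 1 (k=42): L=6 R=140
Round 2 (k=43): L=140 R=141
Round 3 (k=23): L=141 R=62
Round 4 (k=8): L=62 R=122
Round 5 (k=32): L=122 R=121
Round 6 (k=15): L=121 R=100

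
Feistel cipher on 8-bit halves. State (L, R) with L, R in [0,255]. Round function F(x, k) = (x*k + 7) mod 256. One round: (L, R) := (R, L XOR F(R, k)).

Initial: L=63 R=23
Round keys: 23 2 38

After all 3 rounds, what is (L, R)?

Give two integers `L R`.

Round 1 (k=23): L=23 R=39
Round 2 (k=2): L=39 R=66
Round 3 (k=38): L=66 R=244

Answer: 66 244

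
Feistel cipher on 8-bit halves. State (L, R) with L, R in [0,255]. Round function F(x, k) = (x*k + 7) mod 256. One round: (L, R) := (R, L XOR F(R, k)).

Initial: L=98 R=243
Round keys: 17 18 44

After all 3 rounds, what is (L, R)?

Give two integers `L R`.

Answer: 228 127

Derivation:
Round 1 (k=17): L=243 R=72
Round 2 (k=18): L=72 R=228
Round 3 (k=44): L=228 R=127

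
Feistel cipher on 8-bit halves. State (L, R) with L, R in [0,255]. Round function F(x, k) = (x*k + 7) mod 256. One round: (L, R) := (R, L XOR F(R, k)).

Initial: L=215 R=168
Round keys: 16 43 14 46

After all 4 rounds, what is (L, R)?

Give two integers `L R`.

Answer: 105 58

Derivation:
Round 1 (k=16): L=168 R=80
Round 2 (k=43): L=80 R=223
Round 3 (k=14): L=223 R=105
Round 4 (k=46): L=105 R=58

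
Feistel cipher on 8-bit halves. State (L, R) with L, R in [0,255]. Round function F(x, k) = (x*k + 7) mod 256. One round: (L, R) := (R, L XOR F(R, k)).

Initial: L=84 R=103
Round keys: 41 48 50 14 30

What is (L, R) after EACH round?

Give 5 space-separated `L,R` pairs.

Round 1 (k=41): L=103 R=210
Round 2 (k=48): L=210 R=0
Round 3 (k=50): L=0 R=213
Round 4 (k=14): L=213 R=173
Round 5 (k=30): L=173 R=152

Answer: 103,210 210,0 0,213 213,173 173,152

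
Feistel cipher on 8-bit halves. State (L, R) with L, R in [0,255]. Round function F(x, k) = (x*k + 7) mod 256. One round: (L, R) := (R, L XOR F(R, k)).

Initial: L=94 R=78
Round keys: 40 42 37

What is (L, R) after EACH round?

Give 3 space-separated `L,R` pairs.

Answer: 78,105 105,15 15,91

Derivation:
Round 1 (k=40): L=78 R=105
Round 2 (k=42): L=105 R=15
Round 3 (k=37): L=15 R=91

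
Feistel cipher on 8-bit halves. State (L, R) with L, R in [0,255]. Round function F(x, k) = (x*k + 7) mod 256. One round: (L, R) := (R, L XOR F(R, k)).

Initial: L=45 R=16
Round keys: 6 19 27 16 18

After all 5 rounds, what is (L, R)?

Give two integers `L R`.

Answer: 210 63

Derivation:
Round 1 (k=6): L=16 R=74
Round 2 (k=19): L=74 R=149
Round 3 (k=27): L=149 R=244
Round 4 (k=16): L=244 R=210
Round 5 (k=18): L=210 R=63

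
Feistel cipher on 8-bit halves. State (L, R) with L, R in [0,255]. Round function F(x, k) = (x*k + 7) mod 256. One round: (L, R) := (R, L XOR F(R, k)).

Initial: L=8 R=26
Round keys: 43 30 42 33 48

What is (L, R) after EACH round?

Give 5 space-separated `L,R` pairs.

Round 1 (k=43): L=26 R=109
Round 2 (k=30): L=109 R=215
Round 3 (k=42): L=215 R=32
Round 4 (k=33): L=32 R=240
Round 5 (k=48): L=240 R=39

Answer: 26,109 109,215 215,32 32,240 240,39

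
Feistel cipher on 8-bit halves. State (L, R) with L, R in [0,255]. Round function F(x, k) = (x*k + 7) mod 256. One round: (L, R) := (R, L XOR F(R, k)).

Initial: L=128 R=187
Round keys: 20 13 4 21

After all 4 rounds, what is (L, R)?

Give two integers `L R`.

Round 1 (k=20): L=187 R=35
Round 2 (k=13): L=35 R=117
Round 3 (k=4): L=117 R=248
Round 4 (k=21): L=248 R=42

Answer: 248 42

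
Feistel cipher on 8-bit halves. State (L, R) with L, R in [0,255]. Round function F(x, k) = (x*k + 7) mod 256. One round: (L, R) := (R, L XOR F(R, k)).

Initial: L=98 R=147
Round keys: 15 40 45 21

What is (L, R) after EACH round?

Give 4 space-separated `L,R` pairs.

Answer: 147,198 198,100 100,93 93,204

Derivation:
Round 1 (k=15): L=147 R=198
Round 2 (k=40): L=198 R=100
Round 3 (k=45): L=100 R=93
Round 4 (k=21): L=93 R=204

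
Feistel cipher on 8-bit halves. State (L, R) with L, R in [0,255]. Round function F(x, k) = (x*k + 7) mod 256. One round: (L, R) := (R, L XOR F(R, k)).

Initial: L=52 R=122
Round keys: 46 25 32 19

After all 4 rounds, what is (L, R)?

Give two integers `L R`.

Answer: 64 203

Derivation:
Round 1 (k=46): L=122 R=199
Round 2 (k=25): L=199 R=12
Round 3 (k=32): L=12 R=64
Round 4 (k=19): L=64 R=203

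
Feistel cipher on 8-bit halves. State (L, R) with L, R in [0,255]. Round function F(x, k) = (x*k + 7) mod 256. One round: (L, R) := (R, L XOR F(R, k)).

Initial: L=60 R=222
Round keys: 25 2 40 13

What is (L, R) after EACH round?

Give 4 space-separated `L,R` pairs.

Answer: 222,137 137,199 199,150 150,98

Derivation:
Round 1 (k=25): L=222 R=137
Round 2 (k=2): L=137 R=199
Round 3 (k=40): L=199 R=150
Round 4 (k=13): L=150 R=98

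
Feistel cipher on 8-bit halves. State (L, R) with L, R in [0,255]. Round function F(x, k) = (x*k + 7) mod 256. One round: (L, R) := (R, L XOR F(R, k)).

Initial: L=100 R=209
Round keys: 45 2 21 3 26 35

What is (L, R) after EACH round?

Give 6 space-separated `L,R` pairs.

Round 1 (k=45): L=209 R=160
Round 2 (k=2): L=160 R=150
Round 3 (k=21): L=150 R=245
Round 4 (k=3): L=245 R=112
Round 5 (k=26): L=112 R=146
Round 6 (k=35): L=146 R=141

Answer: 209,160 160,150 150,245 245,112 112,146 146,141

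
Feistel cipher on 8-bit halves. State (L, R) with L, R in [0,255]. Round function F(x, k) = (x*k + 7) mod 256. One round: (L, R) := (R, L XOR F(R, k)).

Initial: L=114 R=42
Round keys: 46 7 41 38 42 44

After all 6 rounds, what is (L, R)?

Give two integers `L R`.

Answer: 103 188

Derivation:
Round 1 (k=46): L=42 R=225
Round 2 (k=7): L=225 R=4
Round 3 (k=41): L=4 R=74
Round 4 (k=38): L=74 R=7
Round 5 (k=42): L=7 R=103
Round 6 (k=44): L=103 R=188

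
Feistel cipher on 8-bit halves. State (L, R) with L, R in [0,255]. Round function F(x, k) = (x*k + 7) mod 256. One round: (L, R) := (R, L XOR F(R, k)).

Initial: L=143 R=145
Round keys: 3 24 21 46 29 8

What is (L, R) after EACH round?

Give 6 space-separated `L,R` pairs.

Answer: 145,53 53,110 110,56 56,121 121,132 132,94

Derivation:
Round 1 (k=3): L=145 R=53
Round 2 (k=24): L=53 R=110
Round 3 (k=21): L=110 R=56
Round 4 (k=46): L=56 R=121
Round 5 (k=29): L=121 R=132
Round 6 (k=8): L=132 R=94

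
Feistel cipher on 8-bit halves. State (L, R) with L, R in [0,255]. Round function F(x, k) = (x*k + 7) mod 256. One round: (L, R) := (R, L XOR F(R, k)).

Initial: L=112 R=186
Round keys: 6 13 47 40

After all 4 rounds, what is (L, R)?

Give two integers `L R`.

Round 1 (k=6): L=186 R=19
Round 2 (k=13): L=19 R=68
Round 3 (k=47): L=68 R=144
Round 4 (k=40): L=144 R=195

Answer: 144 195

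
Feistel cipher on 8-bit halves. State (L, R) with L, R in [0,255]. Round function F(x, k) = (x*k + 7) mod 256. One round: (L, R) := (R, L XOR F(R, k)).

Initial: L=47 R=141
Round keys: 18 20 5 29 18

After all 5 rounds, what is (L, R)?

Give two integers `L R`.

Round 1 (k=18): L=141 R=222
Round 2 (k=20): L=222 R=210
Round 3 (k=5): L=210 R=255
Round 4 (k=29): L=255 R=56
Round 5 (k=18): L=56 R=8

Answer: 56 8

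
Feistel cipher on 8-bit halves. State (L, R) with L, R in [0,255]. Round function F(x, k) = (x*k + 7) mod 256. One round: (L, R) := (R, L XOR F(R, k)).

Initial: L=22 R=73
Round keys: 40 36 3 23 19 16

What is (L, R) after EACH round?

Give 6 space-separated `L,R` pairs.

Round 1 (k=40): L=73 R=121
Round 2 (k=36): L=121 R=66
Round 3 (k=3): L=66 R=180
Round 4 (k=23): L=180 R=113
Round 5 (k=19): L=113 R=222
Round 6 (k=16): L=222 R=150

Answer: 73,121 121,66 66,180 180,113 113,222 222,150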